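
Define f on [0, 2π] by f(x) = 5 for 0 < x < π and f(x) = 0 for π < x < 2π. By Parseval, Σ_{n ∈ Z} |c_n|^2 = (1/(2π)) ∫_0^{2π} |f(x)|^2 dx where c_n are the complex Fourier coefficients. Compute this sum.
Σ |c_n|^2 = 25/2

Parseval equates the L^2 energy of f (normalised by 1/(2π)) with the ℓ^2 sum of its Fourier coefficients: (1/(2π)) ∫_0^{2π} |f|^2 = Σ |c_n|^2.
Compute the left side: (1/(2π)) [∫_0^π 5^2 dx + ∫_π^{2π} 0^2 dx] = (1/(2π)) · (25π + 0π) = (25 + 0)/2 = 25/2.
So Σ_{n ∈ Z} |c_n|^2 = 25/2.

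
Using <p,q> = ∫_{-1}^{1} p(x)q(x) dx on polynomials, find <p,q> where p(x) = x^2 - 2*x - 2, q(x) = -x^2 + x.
<p,q> = -2/5

Expand the product: p(x)·q(x) = -x^4 + 3*x^3 - 2*x.
∫_{-1}^{1} of each monomial x^k gives [2/(k+1) if k even, 0 if k odd]. Integrating term-by-term (or equivalently evaluating the antiderivative F(x) = -x^5/5 + 3*x^4/4 - x^2 at the endpoints):
  F(1) − F(−1) = -9/20 − (-1/20) = -2/5.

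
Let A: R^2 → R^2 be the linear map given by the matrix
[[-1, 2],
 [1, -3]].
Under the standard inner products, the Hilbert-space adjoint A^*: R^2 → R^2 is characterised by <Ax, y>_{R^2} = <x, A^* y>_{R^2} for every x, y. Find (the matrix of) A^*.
A^* = A^T =
[[-1, 1],
 [2, -3]]

For real matrices with standard dot products, the defining identity <Ax, y> = <x, A^* y> gives (Ax)^T y = x^T (A^*) y, i.e. x^T A^T y = x^T (A^*) y. Since this holds for all x, y, we must have A^* = A^T. Therefore
A^* =
[[-1, 1],
 [2, -3]].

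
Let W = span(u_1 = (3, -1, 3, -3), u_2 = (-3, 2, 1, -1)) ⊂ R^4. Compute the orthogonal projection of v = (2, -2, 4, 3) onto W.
proj_W(v) = (951/395, -514/395, 163/395, -163/395)

Set up U = [u_1 | ... | u_2] ∈ R^(4×2). The projector onto W = col(U) is P = U (U^T U)^(-1) U^T.
Compute U^T U =
  [28, -5]
  [-5, 15],
and U^T v = (11, -9).
Solve U^T U · c = U^T v for the coefficients: c = (24/79, -197/395). The projection is proj_W(v) = U c.
Check: (v - proj_W(v)) · u_1 = 0  (should be 0).
Check: (v - proj_W(v)) · u_2 = 0  (should be 0).
Result: proj_W(v) = (951/395, -514/395, 163/395, -163/395).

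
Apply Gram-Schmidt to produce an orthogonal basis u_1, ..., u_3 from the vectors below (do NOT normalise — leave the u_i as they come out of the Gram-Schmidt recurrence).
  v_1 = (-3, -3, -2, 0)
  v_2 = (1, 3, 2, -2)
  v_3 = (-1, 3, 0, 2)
Orthogonal basis:
  u_1 = (-3, -3, -2, 0)
  u_2 = (-13/11, 9/11, 6/11, -2)
  u_3 = (-66/35, 78/35, -18/35, 66/35)

Apply the Gram-Schmidt recurrence
  u_1 = v_1
  u_i = v_i − Σ_{j<i} ((v_i · u_j) / (u_j · u_j)) · u_j.

Step by step this gives:
  u_1 = (-3, -3, -2, 0)
  u_2 = (-13/11, 9/11, 6/11, -2)
  u_3 = (-66/35, 78/35, -18/35, 66/35)

Orthogonality check:
  u_2 · u_1 = 0 (should be 0)
  u_3 · u_1 = 0 (should be 0)
  u_3 · u_2 = 0 (should be 0)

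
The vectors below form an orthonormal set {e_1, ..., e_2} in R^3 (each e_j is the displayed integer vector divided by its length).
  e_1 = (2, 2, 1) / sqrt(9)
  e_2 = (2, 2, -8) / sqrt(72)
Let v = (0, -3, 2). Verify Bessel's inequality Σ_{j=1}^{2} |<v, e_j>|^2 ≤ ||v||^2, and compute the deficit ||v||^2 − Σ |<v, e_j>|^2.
Σ |<v, e_j>|^2 = 17/2; ||v||^2 = 13; deficit = 9/2

Write each e_j = u_j / sqrt(<u_j, u_j>) where u_j is the displayed integer vector. Then <v, e_j> = <v, u_j> / sqrt(<u_j, u_j>), so |<v, e_j>|^2 = <v, u_j>^2 / <u_j, u_j>.
Coefficients: <v, e_1> = -4/sqrt(9), <v, e_2> = -22/sqrt(72).
Square and sum: Σ |<v, e_j>|^2 = 17/2.
Compute ||v||^2 = v·v = 13.
Deficit = 13 − 17/2 = 9/2 ≥ 0, confirming Bessel's inequality. (The deficit equals ||v − Σ <v,e_j> e_j||^2, the squared distance from v to span{e_j}.)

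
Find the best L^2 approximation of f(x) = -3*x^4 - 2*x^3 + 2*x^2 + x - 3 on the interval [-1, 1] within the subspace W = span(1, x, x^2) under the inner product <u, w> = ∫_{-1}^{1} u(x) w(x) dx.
g(x) = -4*x^2/7 - x/5 - 96/35

The best approximation g ∈ W is the orthogonal projection of f onto W. Writing g = a_0 + a_1 x + a_2 x^2, the coefficients solve the normal equations G · a = b where
  G_{ij} = <φ_i, φ_j> and b_i = <f, φ_i>, with φ_0 = 1, φ_1 = x, φ_2 = x^2.
G =
  [2, 0, 2/3]
  [0, 2/3, 0]
  [2/3, 0, 2/5],
b = (-88/15, -2/15, -72/35).
Solving gives a_0 = -96/35, a_1 = -1/5, a_2 = -4/7, so
  g(x) = -4*x^2/7 - x/5 - 96/35.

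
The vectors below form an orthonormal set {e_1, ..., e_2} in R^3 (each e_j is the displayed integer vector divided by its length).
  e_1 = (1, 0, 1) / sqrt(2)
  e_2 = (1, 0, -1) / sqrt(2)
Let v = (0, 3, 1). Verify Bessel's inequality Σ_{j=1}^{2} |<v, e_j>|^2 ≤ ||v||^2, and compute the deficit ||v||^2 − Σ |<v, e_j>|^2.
Σ |<v, e_j>|^2 = 1; ||v||^2 = 10; deficit = 9

Write each e_j = u_j / sqrt(<u_j, u_j>) where u_j is the displayed integer vector. Then <v, e_j> = <v, u_j> / sqrt(<u_j, u_j>), so |<v, e_j>|^2 = <v, u_j>^2 / <u_j, u_j>.
Coefficients: <v, e_1> = 1/sqrt(2), <v, e_2> = -1/sqrt(2).
Square and sum: Σ |<v, e_j>|^2 = 1.
Compute ||v||^2 = v·v = 10.
Deficit = 10 − 1 = 9 ≥ 0, confirming Bessel's inequality. (The deficit equals ||v − Σ <v,e_j> e_j||^2, the squared distance from v to span{e_j}.)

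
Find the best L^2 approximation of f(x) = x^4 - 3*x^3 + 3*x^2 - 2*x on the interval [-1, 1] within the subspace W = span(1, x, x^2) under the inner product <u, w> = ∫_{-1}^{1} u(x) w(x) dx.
g(x) = 27*x^2/7 - 19*x/5 - 3/35

The best approximation g ∈ W is the orthogonal projection of f onto W. Writing g = a_0 + a_1 x + a_2 x^2, the coefficients solve the normal equations G · a = b where
  G_{ij} = <φ_i, φ_j> and b_i = <f, φ_i>, with φ_0 = 1, φ_1 = x, φ_2 = x^2.
G =
  [2, 0, 2/3]
  [0, 2/3, 0]
  [2/3, 0, 2/5],
b = (12/5, -38/15, 52/35).
Solving gives a_0 = -3/35, a_1 = -19/5, a_2 = 27/7, so
  g(x) = 27*x^2/7 - 19*x/5 - 3/35.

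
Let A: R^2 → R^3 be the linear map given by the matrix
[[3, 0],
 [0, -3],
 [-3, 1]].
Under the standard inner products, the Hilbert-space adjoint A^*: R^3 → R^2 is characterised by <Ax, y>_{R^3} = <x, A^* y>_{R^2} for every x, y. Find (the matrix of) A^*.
A^* = A^T =
[[3, 0, -3],
 [0, -3, 1]]

For real matrices with standard dot products, the defining identity <Ax, y> = <x, A^* y> gives (Ax)^T y = x^T (A^*) y, i.e. x^T A^T y = x^T (A^*) y. Since this holds for all x, y, we must have A^* = A^T. Therefore
A^* =
[[3, 0, -3],
 [0, -3, 1]].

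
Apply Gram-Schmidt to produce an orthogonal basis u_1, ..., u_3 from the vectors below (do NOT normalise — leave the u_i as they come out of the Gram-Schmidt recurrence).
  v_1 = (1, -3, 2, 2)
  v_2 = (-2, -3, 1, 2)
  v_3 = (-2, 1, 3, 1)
Orthogonal basis:
  u_1 = (1, -3, 2, 2)
  u_2 = (-49/18, -5/6, -4/9, 5/9)
  u_3 = (-148/155, 58/31, 444/155, 13/31)

Apply the Gram-Schmidt recurrence
  u_1 = v_1
  u_i = v_i − Σ_{j<i} ((v_i · u_j) / (u_j · u_j)) · u_j.

Step by step this gives:
  u_1 = (1, -3, 2, 2)
  u_2 = (-49/18, -5/6, -4/9, 5/9)
  u_3 = (-148/155, 58/31, 444/155, 13/31)

Orthogonality check:
  u_2 · u_1 = 0 (should be 0)
  u_3 · u_1 = 0 (should be 0)
  u_3 · u_2 = 0 (should be 0)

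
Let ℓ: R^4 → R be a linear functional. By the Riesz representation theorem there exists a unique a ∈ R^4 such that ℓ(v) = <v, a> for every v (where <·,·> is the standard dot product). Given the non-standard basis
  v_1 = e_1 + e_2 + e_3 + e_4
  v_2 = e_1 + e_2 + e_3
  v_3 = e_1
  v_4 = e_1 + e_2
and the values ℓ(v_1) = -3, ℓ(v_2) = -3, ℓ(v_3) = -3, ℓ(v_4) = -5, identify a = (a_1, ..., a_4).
a = (-3, -2, 2, 0)

Write a = (a_1, ..., a_4) in the standard basis. For each basis vector v_i, ℓ(v_i) = <v_i, a> is a linear equation in the a_j's. Collect the n equations into a matrix system V a = ℓ, where row i of V is v_i (expressed in the standard basis). Since V is invertible (lower-triangular with 1s on the diagonal, up to permutation), solve by back-substitution:
  V =
[[1, 1, 1, 1],
 [1, 1, 1, 0],
 [1, 0, 0, 0],
 [1, 1, 0, 0]]
  V a = (-3, -3, -3, -5)
Solving gives a = (-3, -2, 2, 0).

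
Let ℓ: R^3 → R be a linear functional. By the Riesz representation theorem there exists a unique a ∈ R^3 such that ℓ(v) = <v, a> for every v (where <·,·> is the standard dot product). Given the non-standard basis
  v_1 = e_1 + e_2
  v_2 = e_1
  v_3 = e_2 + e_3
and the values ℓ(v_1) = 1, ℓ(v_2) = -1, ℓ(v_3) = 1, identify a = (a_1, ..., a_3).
a = (-1, 2, -1)

Write a = (a_1, ..., a_3) in the standard basis. For each basis vector v_i, ℓ(v_i) = <v_i, a> is a linear equation in the a_j's. Collect the n equations into a matrix system V a = ℓ, where row i of V is v_i (expressed in the standard basis). Since V is invertible (lower-triangular with 1s on the diagonal, up to permutation), solve by back-substitution:
  V =
[[1, 1, 0],
 [1, 0, 0],
 [0, 1, 1]]
  V a = (1, -1, 1)
Solving gives a = (-1, 2, -1).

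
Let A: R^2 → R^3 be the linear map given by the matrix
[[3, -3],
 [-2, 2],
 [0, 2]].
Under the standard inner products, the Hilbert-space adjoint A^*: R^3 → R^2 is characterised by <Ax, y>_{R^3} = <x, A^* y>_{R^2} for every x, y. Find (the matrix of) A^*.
A^* = A^T =
[[3, -2, 0],
 [-3, 2, 2]]

For real matrices with standard dot products, the defining identity <Ax, y> = <x, A^* y> gives (Ax)^T y = x^T (A^*) y, i.e. x^T A^T y = x^T (A^*) y. Since this holds for all x, y, we must have A^* = A^T. Therefore
A^* =
[[3, -2, 0],
 [-3, 2, 2]].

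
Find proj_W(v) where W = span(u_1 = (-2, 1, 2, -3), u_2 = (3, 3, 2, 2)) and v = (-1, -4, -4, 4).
proj_W(v) = (154/443, -1787/443, -2054/443, 1181/443)

Set up U = [u_1 | ... | u_2] ∈ R^(4×2). The projector onto W = col(U) is P = U (U^T U)^(-1) U^T.
Compute U^T U =
  [18, -5]
  [-5, 26],
and U^T v = (-22, -15).
Solve U^T U · c = U^T v for the coefficients: c = (-647/443, -380/443). The projection is proj_W(v) = U c.
Check: (v - proj_W(v)) · u_1 = 0  (should be 0).
Check: (v - proj_W(v)) · u_2 = 0  (should be 0).
Result: proj_W(v) = (154/443, -1787/443, -2054/443, 1181/443).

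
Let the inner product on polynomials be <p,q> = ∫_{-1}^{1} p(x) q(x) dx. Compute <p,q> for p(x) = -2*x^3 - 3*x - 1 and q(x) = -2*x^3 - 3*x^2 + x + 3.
<p,q> = -114/35

Expand the product: p(x)·q(x) = 4*x^6 + 6*x^5 + 4*x^4 + 5*x^3 - 10*x - 3.
∫_{-1}^{1} of each monomial x^k gives [2/(k+1) if k even, 0 if k odd]. Integrating term-by-term (or equivalently evaluating the antiderivative F(x) = 4*x^7/7 + x^6 + 4*x^5/5 + 5*x^4/4 - 5*x^2 - 3*x at the endpoints):
  F(1) − F(−1) = -613/140 − (-157/140) = -114/35.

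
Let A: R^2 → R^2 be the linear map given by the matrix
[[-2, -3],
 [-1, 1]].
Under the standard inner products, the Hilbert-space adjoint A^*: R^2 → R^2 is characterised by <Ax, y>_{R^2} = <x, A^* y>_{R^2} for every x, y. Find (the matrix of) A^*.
A^* = A^T =
[[-2, -1],
 [-3, 1]]

For real matrices with standard dot products, the defining identity <Ax, y> = <x, A^* y> gives (Ax)^T y = x^T (A^*) y, i.e. x^T A^T y = x^T (A^*) y. Since this holds for all x, y, we must have A^* = A^T. Therefore
A^* =
[[-2, -1],
 [-3, 1]].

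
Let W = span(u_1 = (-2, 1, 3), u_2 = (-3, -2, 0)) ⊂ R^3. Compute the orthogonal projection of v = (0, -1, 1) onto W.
proj_W(v) = (-48/83, -11/83, 27/83)

Set up U = [u_1 | ... | u_2] ∈ R^(3×2). The projector onto W = col(U) is P = U (U^T U)^(-1) U^T.
Compute U^T U =
  [14, 4]
  [4, 13],
and U^T v = (2, 2).
Solve U^T U · c = U^T v for the coefficients: c = (9/83, 10/83). The projection is proj_W(v) = U c.
Check: (v - proj_W(v)) · u_1 = 0  (should be 0).
Check: (v - proj_W(v)) · u_2 = 0  (should be 0).
Result: proj_W(v) = (-48/83, -11/83, 27/83).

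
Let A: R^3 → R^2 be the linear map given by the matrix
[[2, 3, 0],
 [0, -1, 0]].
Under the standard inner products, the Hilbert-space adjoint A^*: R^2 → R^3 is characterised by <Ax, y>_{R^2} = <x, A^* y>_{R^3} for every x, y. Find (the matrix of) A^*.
A^* = A^T =
[[2, 0],
 [3, -1],
 [0, 0]]

For real matrices with standard dot products, the defining identity <Ax, y> = <x, A^* y> gives (Ax)^T y = x^T (A^*) y, i.e. x^T A^T y = x^T (A^*) y. Since this holds for all x, y, we must have A^* = A^T. Therefore
A^* =
[[2, 0],
 [3, -1],
 [0, 0]].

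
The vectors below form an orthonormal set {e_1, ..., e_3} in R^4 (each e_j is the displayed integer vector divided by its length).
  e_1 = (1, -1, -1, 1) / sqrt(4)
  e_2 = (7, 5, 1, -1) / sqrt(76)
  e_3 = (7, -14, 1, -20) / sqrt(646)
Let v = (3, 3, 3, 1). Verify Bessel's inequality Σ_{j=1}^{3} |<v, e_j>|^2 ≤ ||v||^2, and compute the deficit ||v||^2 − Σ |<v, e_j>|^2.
Σ |<v, e_j>|^2 = 378/17; ||v||^2 = 28; deficit = 98/17

Write each e_j = u_j / sqrt(<u_j, u_j>) where u_j is the displayed integer vector. Then <v, e_j> = <v, u_j> / sqrt(<u_j, u_j>), so |<v, e_j>|^2 = <v, u_j>^2 / <u_j, u_j>.
Coefficients: <v, e_1> = -2/sqrt(4), <v, e_2> = 38/sqrt(76), <v, e_3> = -38/sqrt(646).
Square and sum: Σ |<v, e_j>|^2 = 378/17.
Compute ||v||^2 = v·v = 28.
Deficit = 28 − 378/17 = 98/17 ≥ 0, confirming Bessel's inequality. (The deficit equals ||v − Σ <v,e_j> e_j||^2, the squared distance from v to span{e_j}.)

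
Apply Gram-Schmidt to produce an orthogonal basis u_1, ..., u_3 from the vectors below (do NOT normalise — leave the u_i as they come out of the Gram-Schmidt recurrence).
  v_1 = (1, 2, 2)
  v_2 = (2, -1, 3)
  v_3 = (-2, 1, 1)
Orthogonal basis:
  u_1 = (1, 2, 2)
  u_2 = (4/3, -7/3, 5/3)
  u_3 = (-16/9, -2/9, 10/9)

Apply the Gram-Schmidt recurrence
  u_1 = v_1
  u_i = v_i − Σ_{j<i} ((v_i · u_j) / (u_j · u_j)) · u_j.

Step by step this gives:
  u_1 = (1, 2, 2)
  u_2 = (4/3, -7/3, 5/3)
  u_3 = (-16/9, -2/9, 10/9)

Orthogonality check:
  u_2 · u_1 = 0 (should be 0)
  u_3 · u_1 = 0 (should be 0)
  u_3 · u_2 = 0 (should be 0)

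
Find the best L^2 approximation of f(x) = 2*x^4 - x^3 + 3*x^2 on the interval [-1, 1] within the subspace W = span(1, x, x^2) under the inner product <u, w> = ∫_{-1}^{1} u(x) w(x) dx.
g(x) = 33*x^2/7 - 3*x/5 - 6/35

The best approximation g ∈ W is the orthogonal projection of f onto W. Writing g = a_0 + a_1 x + a_2 x^2, the coefficients solve the normal equations G · a = b where
  G_{ij} = <φ_i, φ_j> and b_i = <f, φ_i>, with φ_0 = 1, φ_1 = x, φ_2 = x^2.
G =
  [2, 0, 2/3]
  [0, 2/3, 0]
  [2/3, 0, 2/5],
b = (14/5, -2/5, 62/35).
Solving gives a_0 = -6/35, a_1 = -3/5, a_2 = 33/7, so
  g(x) = 33*x^2/7 - 3*x/5 - 6/35.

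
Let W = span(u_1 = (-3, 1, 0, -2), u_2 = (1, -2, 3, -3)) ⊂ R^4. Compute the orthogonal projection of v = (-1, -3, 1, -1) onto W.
proj_W(v) = (47/321, -269/321, 152/107, -526/321)

Set up U = [u_1 | ... | u_2] ∈ R^(4×2). The projector onto W = col(U) is P = U (U^T U)^(-1) U^T.
Compute U^T U =
  [14, 1]
  [1, 23],
and U^T v = (2, 11).
Solve U^T U · c = U^T v for the coefficients: c = (35/321, 152/321). The projection is proj_W(v) = U c.
Check: (v - proj_W(v)) · u_1 = 0  (should be 0).
Check: (v - proj_W(v)) · u_2 = 0  (should be 0).
Result: proj_W(v) = (47/321, -269/321, 152/107, -526/321).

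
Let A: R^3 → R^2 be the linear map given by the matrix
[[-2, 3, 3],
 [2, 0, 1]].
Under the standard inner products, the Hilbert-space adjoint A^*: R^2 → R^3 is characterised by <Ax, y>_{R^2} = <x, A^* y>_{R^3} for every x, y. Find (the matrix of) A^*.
A^* = A^T =
[[-2, 2],
 [3, 0],
 [3, 1]]

For real matrices with standard dot products, the defining identity <Ax, y> = <x, A^* y> gives (Ax)^T y = x^T (A^*) y, i.e. x^T A^T y = x^T (A^*) y. Since this holds for all x, y, we must have A^* = A^T. Therefore
A^* =
[[-2, 2],
 [3, 0],
 [3, 1]].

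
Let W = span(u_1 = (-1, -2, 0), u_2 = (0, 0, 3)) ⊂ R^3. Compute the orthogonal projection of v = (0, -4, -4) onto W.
proj_W(v) = (-8/5, -16/5, -4)

Set up U = [u_1 | ... | u_2] ∈ R^(3×2). The projector onto W = col(U) is P = U (U^T U)^(-1) U^T.
Compute U^T U =
  [5, 0]
  [0, 9],
and U^T v = (8, -12).
Solve U^T U · c = U^T v for the coefficients: c = (8/5, -4/3). The projection is proj_W(v) = U c.
Check: (v - proj_W(v)) · u_1 = 0  (should be 0).
Check: (v - proj_W(v)) · u_2 = 0  (should be 0).
Result: proj_W(v) = (-8/5, -16/5, -4).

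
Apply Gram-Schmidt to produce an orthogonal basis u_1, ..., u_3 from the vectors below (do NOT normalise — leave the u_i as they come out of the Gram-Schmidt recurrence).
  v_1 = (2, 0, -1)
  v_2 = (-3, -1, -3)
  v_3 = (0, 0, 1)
Orthogonal basis:
  u_1 = (2, 0, -1)
  u_2 = (-9/5, -1, -18/5)
  u_3 = (1/43, -9/43, 2/43)

Apply the Gram-Schmidt recurrence
  u_1 = v_1
  u_i = v_i − Σ_{j<i} ((v_i · u_j) / (u_j · u_j)) · u_j.

Step by step this gives:
  u_1 = (2, 0, -1)
  u_2 = (-9/5, -1, -18/5)
  u_3 = (1/43, -9/43, 2/43)

Orthogonality check:
  u_2 · u_1 = 0 (should be 0)
  u_3 · u_1 = 0 (should be 0)
  u_3 · u_2 = 0 (should be 0)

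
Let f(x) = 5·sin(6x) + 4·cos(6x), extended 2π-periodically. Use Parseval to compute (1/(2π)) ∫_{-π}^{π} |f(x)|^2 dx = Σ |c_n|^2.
Σ |c_n|^2 = 41/2

Expand |f|^2 and use orthogonality of {sin(nx), cos(mx)} on [-π, π]:
  ∫_{-π}^{π} sin(nx)^2 dx = π, ∫ cos(mx)^2 dx = π, and cross terms integrate to 0.
So ∫_{-π}^{π} f(x)^2 dx = 5^2 · π + 4^2 · π = (25 + 16)π.
Divide by 2π: (25 + 16)/2 = 41/2.
By Parseval, this equals Σ |c_n|^2.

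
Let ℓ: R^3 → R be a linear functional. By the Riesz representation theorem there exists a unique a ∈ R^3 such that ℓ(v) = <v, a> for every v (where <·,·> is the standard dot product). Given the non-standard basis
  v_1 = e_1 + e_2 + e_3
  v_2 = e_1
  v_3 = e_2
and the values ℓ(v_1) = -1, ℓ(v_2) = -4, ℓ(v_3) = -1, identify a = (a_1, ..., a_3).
a = (-4, -1, 4)

Write a = (a_1, ..., a_3) in the standard basis. For each basis vector v_i, ℓ(v_i) = <v_i, a> is a linear equation in the a_j's. Collect the n equations into a matrix system V a = ℓ, where row i of V is v_i (expressed in the standard basis). Since V is invertible (lower-triangular with 1s on the diagonal, up to permutation), solve by back-substitution:
  V =
[[1, 1, 1],
 [1, 0, 0],
 [0, 1, 0]]
  V a = (-1, -4, -1)
Solving gives a = (-4, -1, 4).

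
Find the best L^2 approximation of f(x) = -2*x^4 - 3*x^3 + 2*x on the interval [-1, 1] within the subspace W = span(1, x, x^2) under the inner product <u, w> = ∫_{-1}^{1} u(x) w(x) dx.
g(x) = -12*x^2/7 + x/5 + 6/35

The best approximation g ∈ W is the orthogonal projection of f onto W. Writing g = a_0 + a_1 x + a_2 x^2, the coefficients solve the normal equations G · a = b where
  G_{ij} = <φ_i, φ_j> and b_i = <f, φ_i>, with φ_0 = 1, φ_1 = x, φ_2 = x^2.
G =
  [2, 0, 2/3]
  [0, 2/3, 0]
  [2/3, 0, 2/5],
b = (-4/5, 2/15, -4/7).
Solving gives a_0 = 6/35, a_1 = 1/5, a_2 = -12/7, so
  g(x) = -12*x^2/7 + x/5 + 6/35.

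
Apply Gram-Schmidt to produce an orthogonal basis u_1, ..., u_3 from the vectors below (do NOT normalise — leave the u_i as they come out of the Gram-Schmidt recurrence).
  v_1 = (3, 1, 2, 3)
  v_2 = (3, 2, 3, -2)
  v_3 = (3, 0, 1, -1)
Orthogonal basis:
  u_1 = (3, 1, 2, 3)
  u_2 = (36/23, 35/23, 47/23, -79/23)
  u_3 = (63/53, -58/53, -37/53, -19/53)

Apply the Gram-Schmidt recurrence
  u_1 = v_1
  u_i = v_i − Σ_{j<i} ((v_i · u_j) / (u_j · u_j)) · u_j.

Step by step this gives:
  u_1 = (3, 1, 2, 3)
  u_2 = (36/23, 35/23, 47/23, -79/23)
  u_3 = (63/53, -58/53, -37/53, -19/53)

Orthogonality check:
  u_2 · u_1 = 0 (should be 0)
  u_3 · u_1 = 0 (should be 0)
  u_3 · u_2 = 0 (should be 0)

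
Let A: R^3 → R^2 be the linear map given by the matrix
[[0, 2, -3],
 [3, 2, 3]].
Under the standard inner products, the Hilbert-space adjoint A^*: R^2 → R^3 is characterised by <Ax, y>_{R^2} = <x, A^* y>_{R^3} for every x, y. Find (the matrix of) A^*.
A^* = A^T =
[[0, 3],
 [2, 2],
 [-3, 3]]

For real matrices with standard dot products, the defining identity <Ax, y> = <x, A^* y> gives (Ax)^T y = x^T (A^*) y, i.e. x^T A^T y = x^T (A^*) y. Since this holds for all x, y, we must have A^* = A^T. Therefore
A^* =
[[0, 3],
 [2, 2],
 [-3, 3]].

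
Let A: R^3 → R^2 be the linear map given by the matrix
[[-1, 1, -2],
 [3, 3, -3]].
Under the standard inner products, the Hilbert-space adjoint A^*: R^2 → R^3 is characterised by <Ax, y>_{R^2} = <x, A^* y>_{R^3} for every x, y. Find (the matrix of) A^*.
A^* = A^T =
[[-1, 3],
 [1, 3],
 [-2, -3]]

For real matrices with standard dot products, the defining identity <Ax, y> = <x, A^* y> gives (Ax)^T y = x^T (A^*) y, i.e. x^T A^T y = x^T (A^*) y. Since this holds for all x, y, we must have A^* = A^T. Therefore
A^* =
[[-1, 3],
 [1, 3],
 [-2, -3]].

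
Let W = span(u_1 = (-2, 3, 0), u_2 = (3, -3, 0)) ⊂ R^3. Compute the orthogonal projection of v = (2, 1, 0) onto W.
proj_W(v) = (2, 1, 0)

Set up U = [u_1 | ... | u_2] ∈ R^(3×2). The projector onto W = col(U) is P = U (U^T U)^(-1) U^T.
Compute U^T U =
  [13, -15]
  [-15, 18],
and U^T v = (-1, 3).
Solve U^T U · c = U^T v for the coefficients: c = (3, 8/3). The projection is proj_W(v) = U c.
Check: (v - proj_W(v)) · u_1 = 0  (should be 0).
Check: (v - proj_W(v)) · u_2 = 0  (should be 0).
Result: proj_W(v) = (2, 1, 0).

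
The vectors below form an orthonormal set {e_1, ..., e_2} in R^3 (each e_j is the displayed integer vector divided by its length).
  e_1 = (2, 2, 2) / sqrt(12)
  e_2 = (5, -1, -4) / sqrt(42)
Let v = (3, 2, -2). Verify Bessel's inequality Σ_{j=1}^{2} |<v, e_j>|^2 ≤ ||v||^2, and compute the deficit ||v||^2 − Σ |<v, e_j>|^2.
Σ |<v, e_j>|^2 = 27/2; ||v||^2 = 17; deficit = 7/2

Write each e_j = u_j / sqrt(<u_j, u_j>) where u_j is the displayed integer vector. Then <v, e_j> = <v, u_j> / sqrt(<u_j, u_j>), so |<v, e_j>|^2 = <v, u_j>^2 / <u_j, u_j>.
Coefficients: <v, e_1> = 6/sqrt(12), <v, e_2> = 21/sqrt(42).
Square and sum: Σ |<v, e_j>|^2 = 27/2.
Compute ||v||^2 = v·v = 17.
Deficit = 17 − 27/2 = 7/2 ≥ 0, confirming Bessel's inequality. (The deficit equals ||v − Σ <v,e_j> e_j||^2, the squared distance from v to span{e_j}.)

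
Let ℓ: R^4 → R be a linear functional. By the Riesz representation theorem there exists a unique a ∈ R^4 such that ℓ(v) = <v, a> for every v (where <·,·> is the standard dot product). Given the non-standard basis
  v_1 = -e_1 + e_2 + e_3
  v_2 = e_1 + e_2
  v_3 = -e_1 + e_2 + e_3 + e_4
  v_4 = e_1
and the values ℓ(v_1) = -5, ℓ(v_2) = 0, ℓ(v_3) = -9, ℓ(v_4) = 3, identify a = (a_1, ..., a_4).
a = (3, -3, 1, -4)

Write a = (a_1, ..., a_4) in the standard basis. For each basis vector v_i, ℓ(v_i) = <v_i, a> is a linear equation in the a_j's. Collect the n equations into a matrix system V a = ℓ, where row i of V is v_i (expressed in the standard basis). Since V is invertible (lower-triangular with 1s on the diagonal, up to permutation), solve by back-substitution:
  V =
[[-1, 1, 1, 0],
 [1, 1, 0, 0],
 [-1, 1, 1, 1],
 [1, 0, 0, 0]]
  V a = (-5, 0, -9, 3)
Solving gives a = (3, -3, 1, -4).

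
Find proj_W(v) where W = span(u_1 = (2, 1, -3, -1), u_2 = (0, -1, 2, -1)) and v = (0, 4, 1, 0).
proj_W(v) = (-2/9, 1/3, -5/9, 5/9)

Set up U = [u_1 | ... | u_2] ∈ R^(4×2). The projector onto W = col(U) is P = U (U^T U)^(-1) U^T.
Compute U^T U =
  [15, -6]
  [-6, 6],
and U^T v = (1, -2).
Solve U^T U · c = U^T v for the coefficients: c = (-1/9, -4/9). The projection is proj_W(v) = U c.
Check: (v - proj_W(v)) · u_1 = 0  (should be 0).
Check: (v - proj_W(v)) · u_2 = 0  (should be 0).
Result: proj_W(v) = (-2/9, 1/3, -5/9, 5/9).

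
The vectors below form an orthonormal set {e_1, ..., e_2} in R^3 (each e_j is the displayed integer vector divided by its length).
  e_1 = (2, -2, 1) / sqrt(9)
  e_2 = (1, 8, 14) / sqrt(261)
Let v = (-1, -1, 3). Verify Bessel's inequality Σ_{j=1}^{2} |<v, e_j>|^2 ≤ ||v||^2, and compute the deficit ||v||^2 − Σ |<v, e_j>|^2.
Σ |<v, e_j>|^2 = 150/29; ||v||^2 = 11; deficit = 169/29

Write each e_j = u_j / sqrt(<u_j, u_j>) where u_j is the displayed integer vector. Then <v, e_j> = <v, u_j> / sqrt(<u_j, u_j>), so |<v, e_j>|^2 = <v, u_j>^2 / <u_j, u_j>.
Coefficients: <v, e_1> = 3/sqrt(9), <v, e_2> = 33/sqrt(261).
Square and sum: Σ |<v, e_j>|^2 = 150/29.
Compute ||v||^2 = v·v = 11.
Deficit = 11 − 150/29 = 169/29 ≥ 0, confirming Bessel's inequality. (The deficit equals ||v − Σ <v,e_j> e_j||^2, the squared distance from v to span{e_j}.)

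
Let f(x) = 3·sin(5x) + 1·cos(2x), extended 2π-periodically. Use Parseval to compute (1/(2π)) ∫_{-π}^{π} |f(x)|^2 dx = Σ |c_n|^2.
Σ |c_n|^2 = 5

Expand |f|^2 and use orthogonality of {sin(nx), cos(mx)} on [-π, π]:
  ∫_{-π}^{π} sin(nx)^2 dx = π, ∫ cos(mx)^2 dx = π, and cross terms integrate to 0.
So ∫_{-π}^{π} f(x)^2 dx = 3^2 · π + 1^2 · π = (9 + 1)π.
Divide by 2π: (9 + 1)/2 = 5.
By Parseval, this equals Σ |c_n|^2.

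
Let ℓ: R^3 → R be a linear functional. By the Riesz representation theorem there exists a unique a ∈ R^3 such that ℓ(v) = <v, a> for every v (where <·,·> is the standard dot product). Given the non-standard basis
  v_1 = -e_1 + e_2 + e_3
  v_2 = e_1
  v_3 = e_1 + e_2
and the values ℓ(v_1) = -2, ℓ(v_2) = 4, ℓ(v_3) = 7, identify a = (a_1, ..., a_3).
a = (4, 3, -1)

Write a = (a_1, ..., a_3) in the standard basis. For each basis vector v_i, ℓ(v_i) = <v_i, a> is a linear equation in the a_j's. Collect the n equations into a matrix system V a = ℓ, where row i of V is v_i (expressed in the standard basis). Since V is invertible (lower-triangular with 1s on the diagonal, up to permutation), solve by back-substitution:
  V =
[[-1, 1, 1],
 [1, 0, 0],
 [1, 1, 0]]
  V a = (-2, 4, 7)
Solving gives a = (4, 3, -1).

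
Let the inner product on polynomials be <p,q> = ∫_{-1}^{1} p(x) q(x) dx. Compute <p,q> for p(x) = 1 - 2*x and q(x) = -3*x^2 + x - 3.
<p,q> = -28/3

Expand the product: p(x)·q(x) = 6*x^3 - 5*x^2 + 7*x - 3.
∫_{-1}^{1} of each monomial x^k gives [2/(k+1) if k even, 0 if k odd]. Integrating term-by-term (or equivalently evaluating the antiderivative F(x) = 3*x^4/2 - 5*x^3/3 + 7*x^2/2 - 3*x at the endpoints):
  F(1) − F(−1) = 1/3 − (29/3) = -28/3.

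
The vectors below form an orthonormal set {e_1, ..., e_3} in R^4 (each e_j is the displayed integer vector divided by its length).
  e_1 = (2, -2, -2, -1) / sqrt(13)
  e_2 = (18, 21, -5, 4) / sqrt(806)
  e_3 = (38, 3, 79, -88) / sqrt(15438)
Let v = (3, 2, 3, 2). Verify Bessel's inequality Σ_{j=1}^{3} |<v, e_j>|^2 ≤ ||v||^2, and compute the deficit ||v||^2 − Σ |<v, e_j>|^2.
Σ |<v, e_j>|^2 = 3665/249; ||v||^2 = 26; deficit = 2809/249

Write each e_j = u_j / sqrt(<u_j, u_j>) where u_j is the displayed integer vector. Then <v, e_j> = <v, u_j> / sqrt(<u_j, u_j>), so |<v, e_j>|^2 = <v, u_j>^2 / <u_j, u_j>.
Coefficients: <v, e_1> = -6/sqrt(13), <v, e_2> = 89/sqrt(806), <v, e_3> = 181/sqrt(15438).
Square and sum: Σ |<v, e_j>|^2 = 3665/249.
Compute ||v||^2 = v·v = 26.
Deficit = 26 − 3665/249 = 2809/249 ≥ 0, confirming Bessel's inequality. (The deficit equals ||v − Σ <v,e_j> e_j||^2, the squared distance from v to span{e_j}.)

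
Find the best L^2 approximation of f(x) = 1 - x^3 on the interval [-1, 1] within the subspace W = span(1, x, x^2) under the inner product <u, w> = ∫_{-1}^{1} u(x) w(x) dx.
g(x) = 1 - 3*x/5

The best approximation g ∈ W is the orthogonal projection of f onto W. Writing g = a_0 + a_1 x + a_2 x^2, the coefficients solve the normal equations G · a = b where
  G_{ij} = <φ_i, φ_j> and b_i = <f, φ_i>, with φ_0 = 1, φ_1 = x, φ_2 = x^2.
G =
  [2, 0, 2/3]
  [0, 2/3, 0]
  [2/3, 0, 2/5],
b = (2, -2/5, 2/3).
Solving gives a_0 = 1, a_1 = -3/5, a_2 = 0, so
  g(x) = 1 - 3*x/5.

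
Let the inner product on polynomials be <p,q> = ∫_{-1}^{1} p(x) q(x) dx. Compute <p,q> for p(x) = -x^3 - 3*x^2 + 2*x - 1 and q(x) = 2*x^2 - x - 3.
<p,q> = 22/3

Expand the product: p(x)·q(x) = -2*x^5 - 5*x^4 + 10*x^3 + 5*x^2 - 5*x + 3.
∫_{-1}^{1} of each monomial x^k gives [2/(k+1) if k even, 0 if k odd]. Integrating term-by-term (or equivalently evaluating the antiderivative F(x) = -x^6/3 - x^5 + 5*x^4/2 + 5*x^3/3 - 5*x^2/2 + 3*x at the endpoints):
  F(1) − F(−1) = 10/3 − (-4) = 22/3.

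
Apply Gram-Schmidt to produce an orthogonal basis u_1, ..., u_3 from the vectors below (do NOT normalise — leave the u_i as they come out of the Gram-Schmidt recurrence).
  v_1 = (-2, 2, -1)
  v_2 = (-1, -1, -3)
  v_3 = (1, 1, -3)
Orthogonal basis:
  u_1 = (-2, 2, -1)
  u_2 = (-1/3, -5/3, -8/3)
  u_3 = (28/15, 4/3, -16/15)

Apply the Gram-Schmidt recurrence
  u_1 = v_1
  u_i = v_i − Σ_{j<i} ((v_i · u_j) / (u_j · u_j)) · u_j.

Step by step this gives:
  u_1 = (-2, 2, -1)
  u_2 = (-1/3, -5/3, -8/3)
  u_3 = (28/15, 4/3, -16/15)

Orthogonality check:
  u_2 · u_1 = 0 (should be 0)
  u_3 · u_1 = 0 (should be 0)
  u_3 · u_2 = 0 (should be 0)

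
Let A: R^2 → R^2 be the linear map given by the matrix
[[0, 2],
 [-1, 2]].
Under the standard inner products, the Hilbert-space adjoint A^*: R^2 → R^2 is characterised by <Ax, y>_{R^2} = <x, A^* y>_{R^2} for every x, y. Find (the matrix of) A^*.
A^* = A^T =
[[0, -1],
 [2, 2]]

For real matrices with standard dot products, the defining identity <Ax, y> = <x, A^* y> gives (Ax)^T y = x^T (A^*) y, i.e. x^T A^T y = x^T (A^*) y. Since this holds for all x, y, we must have A^* = A^T. Therefore
A^* =
[[0, -1],
 [2, 2]].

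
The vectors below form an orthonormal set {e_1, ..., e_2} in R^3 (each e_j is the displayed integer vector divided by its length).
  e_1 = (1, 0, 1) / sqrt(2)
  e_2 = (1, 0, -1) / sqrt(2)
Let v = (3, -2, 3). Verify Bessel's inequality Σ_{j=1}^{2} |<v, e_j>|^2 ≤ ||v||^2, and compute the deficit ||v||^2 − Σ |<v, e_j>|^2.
Σ |<v, e_j>|^2 = 18; ||v||^2 = 22; deficit = 4

Write each e_j = u_j / sqrt(<u_j, u_j>) where u_j is the displayed integer vector. Then <v, e_j> = <v, u_j> / sqrt(<u_j, u_j>), so |<v, e_j>|^2 = <v, u_j>^2 / <u_j, u_j>.
Coefficients: <v, e_1> = 6/sqrt(2), <v, e_2> = 0/sqrt(2).
Square and sum: Σ |<v, e_j>|^2 = 18.
Compute ||v||^2 = v·v = 22.
Deficit = 22 − 18 = 4 ≥ 0, confirming Bessel's inequality. (The deficit equals ||v − Σ <v,e_j> e_j||^2, the squared distance from v to span{e_j}.)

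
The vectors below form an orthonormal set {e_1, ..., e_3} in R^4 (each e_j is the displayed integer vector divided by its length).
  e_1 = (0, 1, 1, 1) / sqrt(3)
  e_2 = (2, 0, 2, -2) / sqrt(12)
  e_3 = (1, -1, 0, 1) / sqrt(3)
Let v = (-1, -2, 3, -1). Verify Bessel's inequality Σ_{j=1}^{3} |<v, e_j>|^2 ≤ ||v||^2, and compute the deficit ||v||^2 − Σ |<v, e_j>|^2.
Σ |<v, e_j>|^2 = 3; ||v||^2 = 15; deficit = 12

Write each e_j = u_j / sqrt(<u_j, u_j>) where u_j is the displayed integer vector. Then <v, e_j> = <v, u_j> / sqrt(<u_j, u_j>), so |<v, e_j>|^2 = <v, u_j>^2 / <u_j, u_j>.
Coefficients: <v, e_1> = 0/sqrt(3), <v, e_2> = 6/sqrt(12), <v, e_3> = 0/sqrt(3).
Square and sum: Σ |<v, e_j>|^2 = 3.
Compute ||v||^2 = v·v = 15.
Deficit = 15 − 3 = 12 ≥ 0, confirming Bessel's inequality. (The deficit equals ||v − Σ <v,e_j> e_j||^2, the squared distance from v to span{e_j}.)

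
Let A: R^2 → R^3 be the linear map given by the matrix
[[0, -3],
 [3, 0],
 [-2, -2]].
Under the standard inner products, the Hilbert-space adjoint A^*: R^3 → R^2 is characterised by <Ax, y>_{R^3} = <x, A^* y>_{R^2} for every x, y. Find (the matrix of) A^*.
A^* = A^T =
[[0, 3, -2],
 [-3, 0, -2]]

For real matrices with standard dot products, the defining identity <Ax, y> = <x, A^* y> gives (Ax)^T y = x^T (A^*) y, i.e. x^T A^T y = x^T (A^*) y. Since this holds for all x, y, we must have A^* = A^T. Therefore
A^* =
[[0, 3, -2],
 [-3, 0, -2]].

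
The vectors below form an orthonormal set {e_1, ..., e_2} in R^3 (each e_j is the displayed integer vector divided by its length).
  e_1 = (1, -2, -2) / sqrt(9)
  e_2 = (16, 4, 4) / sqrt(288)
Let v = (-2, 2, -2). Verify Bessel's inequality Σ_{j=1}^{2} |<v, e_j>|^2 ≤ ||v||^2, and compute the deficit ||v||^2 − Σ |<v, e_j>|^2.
Σ |<v, e_j>|^2 = 4; ||v||^2 = 12; deficit = 8

Write each e_j = u_j / sqrt(<u_j, u_j>) where u_j is the displayed integer vector. Then <v, e_j> = <v, u_j> / sqrt(<u_j, u_j>), so |<v, e_j>|^2 = <v, u_j>^2 / <u_j, u_j>.
Coefficients: <v, e_1> = -2/sqrt(9), <v, e_2> = -32/sqrt(288).
Square and sum: Σ |<v, e_j>|^2 = 4.
Compute ||v||^2 = v·v = 12.
Deficit = 12 − 4 = 8 ≥ 0, confirming Bessel's inequality. (The deficit equals ||v − Σ <v,e_j> e_j||^2, the squared distance from v to span{e_j}.)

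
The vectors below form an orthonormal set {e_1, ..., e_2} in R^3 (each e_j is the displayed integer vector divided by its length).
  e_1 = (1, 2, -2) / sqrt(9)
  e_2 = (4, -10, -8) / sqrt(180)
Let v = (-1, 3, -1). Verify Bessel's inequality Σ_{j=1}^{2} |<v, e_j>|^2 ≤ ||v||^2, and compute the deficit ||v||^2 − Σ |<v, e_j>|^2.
Σ |<v, e_j>|^2 = 46/5; ||v||^2 = 11; deficit = 9/5

Write each e_j = u_j / sqrt(<u_j, u_j>) where u_j is the displayed integer vector. Then <v, e_j> = <v, u_j> / sqrt(<u_j, u_j>), so |<v, e_j>|^2 = <v, u_j>^2 / <u_j, u_j>.
Coefficients: <v, e_1> = 7/sqrt(9), <v, e_2> = -26/sqrt(180).
Square and sum: Σ |<v, e_j>|^2 = 46/5.
Compute ||v||^2 = v·v = 11.
Deficit = 11 − 46/5 = 9/5 ≥ 0, confirming Bessel's inequality. (The deficit equals ||v − Σ <v,e_j> e_j||^2, the squared distance from v to span{e_j}.)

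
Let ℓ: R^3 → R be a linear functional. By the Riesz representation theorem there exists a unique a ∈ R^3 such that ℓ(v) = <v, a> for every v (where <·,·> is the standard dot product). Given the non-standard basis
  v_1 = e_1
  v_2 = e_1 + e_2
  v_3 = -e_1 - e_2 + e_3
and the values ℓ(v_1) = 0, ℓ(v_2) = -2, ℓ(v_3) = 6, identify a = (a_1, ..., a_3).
a = (0, -2, 4)

Write a = (a_1, ..., a_3) in the standard basis. For each basis vector v_i, ℓ(v_i) = <v_i, a> is a linear equation in the a_j's. Collect the n equations into a matrix system V a = ℓ, where row i of V is v_i (expressed in the standard basis). Since V is invertible (lower-triangular with 1s on the diagonal, up to permutation), solve by back-substitution:
  V =
[[1, 0, 0],
 [1, 1, 0],
 [-1, -1, 1]]
  V a = (0, -2, 6)
Solving gives a = (0, -2, 4).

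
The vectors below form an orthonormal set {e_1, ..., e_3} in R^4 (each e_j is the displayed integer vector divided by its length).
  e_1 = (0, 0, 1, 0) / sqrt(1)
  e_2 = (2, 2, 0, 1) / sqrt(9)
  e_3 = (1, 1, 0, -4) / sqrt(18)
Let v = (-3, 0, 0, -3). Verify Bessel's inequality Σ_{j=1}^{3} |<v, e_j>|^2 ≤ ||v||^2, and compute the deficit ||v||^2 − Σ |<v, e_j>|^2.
Σ |<v, e_j>|^2 = 27/2; ||v||^2 = 18; deficit = 9/2

Write each e_j = u_j / sqrt(<u_j, u_j>) where u_j is the displayed integer vector. Then <v, e_j> = <v, u_j> / sqrt(<u_j, u_j>), so |<v, e_j>|^2 = <v, u_j>^2 / <u_j, u_j>.
Coefficients: <v, e_1> = 0/sqrt(1), <v, e_2> = -9/sqrt(9), <v, e_3> = 9/sqrt(18).
Square and sum: Σ |<v, e_j>|^2 = 27/2.
Compute ||v||^2 = v·v = 18.
Deficit = 18 − 27/2 = 9/2 ≥ 0, confirming Bessel's inequality. (The deficit equals ||v − Σ <v,e_j> e_j||^2, the squared distance from v to span{e_j}.)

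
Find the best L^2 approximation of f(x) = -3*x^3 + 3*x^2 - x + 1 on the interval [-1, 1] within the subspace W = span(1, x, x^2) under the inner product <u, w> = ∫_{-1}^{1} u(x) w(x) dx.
g(x) = 3*x^2 - 14*x/5 + 1

The best approximation g ∈ W is the orthogonal projection of f onto W. Writing g = a_0 + a_1 x + a_2 x^2, the coefficients solve the normal equations G · a = b where
  G_{ij} = <φ_i, φ_j> and b_i = <f, φ_i>, with φ_0 = 1, φ_1 = x, φ_2 = x^2.
G =
  [2, 0, 2/3]
  [0, 2/3, 0]
  [2/3, 0, 2/5],
b = (4, -28/15, 28/15).
Solving gives a_0 = 1, a_1 = -14/5, a_2 = 3, so
  g(x) = 3*x^2 - 14*x/5 + 1.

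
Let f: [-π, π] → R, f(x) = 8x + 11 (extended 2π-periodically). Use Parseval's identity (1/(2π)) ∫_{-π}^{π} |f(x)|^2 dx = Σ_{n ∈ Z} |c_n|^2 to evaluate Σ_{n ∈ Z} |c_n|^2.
Σ |c_n|^2 = 64π^2/3 + 121

Expand and integrate term by term over [-π, π]:
  ∫ (8x)^2 dx = 64·(2π^3/3); ∫ 2·8·(11)·x dx = 0 (odd integrand); ∫ 11^2 dx = 121·2π.
So (1/(2π)) ∫_{-π}^{π} (8x + 11)^2 dx = 64π^2/3 + 121 = 64π^2/3 + 121.
Parseval ⇒ Σ |c_n|^2 = 64π^2/3 + 121.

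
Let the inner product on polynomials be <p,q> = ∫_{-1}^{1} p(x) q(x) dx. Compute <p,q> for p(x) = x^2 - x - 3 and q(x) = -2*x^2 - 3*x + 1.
<p,q> = -2/15

Expand the product: p(x)·q(x) = -2*x^4 - x^3 + 10*x^2 + 8*x - 3.
∫_{-1}^{1} of each monomial x^k gives [2/(k+1) if k even, 0 if k odd]. Integrating term-by-term (or equivalently evaluating the antiderivative F(x) = -2*x^5/5 - x^4/4 + 10*x^3/3 + 4*x^2 - 3*x at the endpoints):
  F(1) − F(−1) = 221/60 − (229/60) = -2/15.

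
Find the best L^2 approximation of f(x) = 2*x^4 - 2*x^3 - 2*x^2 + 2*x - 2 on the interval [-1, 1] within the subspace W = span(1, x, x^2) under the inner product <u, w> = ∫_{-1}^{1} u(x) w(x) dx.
g(x) = -2*x^2/7 + 4*x/5 - 76/35

The best approximation g ∈ W is the orthogonal projection of f onto W. Writing g = a_0 + a_1 x + a_2 x^2, the coefficients solve the normal equations G · a = b where
  G_{ij} = <φ_i, φ_j> and b_i = <f, φ_i>, with φ_0 = 1, φ_1 = x, φ_2 = x^2.
G =
  [2, 0, 2/3]
  [0, 2/3, 0]
  [2/3, 0, 2/5],
b = (-68/15, 8/15, -164/105).
Solving gives a_0 = -76/35, a_1 = 4/5, a_2 = -2/7, so
  g(x) = -2*x^2/7 + 4*x/5 - 76/35.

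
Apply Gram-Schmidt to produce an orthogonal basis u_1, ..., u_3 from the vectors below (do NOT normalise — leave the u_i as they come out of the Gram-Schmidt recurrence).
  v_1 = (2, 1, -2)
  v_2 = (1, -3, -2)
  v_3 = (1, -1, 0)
Orthogonal basis:
  u_1 = (2, 1, -2)
  u_2 = (1/3, -10/3, -4/3)
  u_3 = (80/117, -20/117, 70/117)

Apply the Gram-Schmidt recurrence
  u_1 = v_1
  u_i = v_i − Σ_{j<i} ((v_i · u_j) / (u_j · u_j)) · u_j.

Step by step this gives:
  u_1 = (2, 1, -2)
  u_2 = (1/3, -10/3, -4/3)
  u_3 = (80/117, -20/117, 70/117)

Orthogonality check:
  u_2 · u_1 = 0 (should be 0)
  u_3 · u_1 = 0 (should be 0)
  u_3 · u_2 = 0 (should be 0)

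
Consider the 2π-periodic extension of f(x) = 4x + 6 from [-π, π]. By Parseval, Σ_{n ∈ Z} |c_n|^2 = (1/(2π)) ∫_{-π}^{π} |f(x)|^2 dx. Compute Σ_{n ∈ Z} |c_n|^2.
Σ |c_n|^2 = 16π^2/3 + 36

Expand and integrate term by term over [-π, π]:
  ∫ (4x)^2 dx = 16·(2π^3/3); ∫ 2·4·(6)·x dx = 0 (odd integrand); ∫ 6^2 dx = 36·2π.
So (1/(2π)) ∫_{-π}^{π} (4x + 6)^2 dx = 16π^2/3 + 36 = 16π^2/3 + 36.
Parseval ⇒ Σ |c_n|^2 = 16π^2/3 + 36.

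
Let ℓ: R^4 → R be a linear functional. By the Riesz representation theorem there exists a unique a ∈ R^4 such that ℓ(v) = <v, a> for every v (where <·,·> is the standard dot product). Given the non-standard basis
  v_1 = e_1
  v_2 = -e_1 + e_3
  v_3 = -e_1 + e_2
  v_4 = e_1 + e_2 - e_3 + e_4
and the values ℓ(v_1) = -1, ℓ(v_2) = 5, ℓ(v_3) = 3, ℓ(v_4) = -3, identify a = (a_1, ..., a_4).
a = (-1, 2, 4, 0)

Write a = (a_1, ..., a_4) in the standard basis. For each basis vector v_i, ℓ(v_i) = <v_i, a> is a linear equation in the a_j's. Collect the n equations into a matrix system V a = ℓ, where row i of V is v_i (expressed in the standard basis). Since V is invertible (lower-triangular with 1s on the diagonal, up to permutation), solve by back-substitution:
  V =
[[1, 0, 0, 0],
 [-1, 0, 1, 0],
 [-1, 1, 0, 0],
 [1, 1, -1, 1]]
  V a = (-1, 5, 3, -3)
Solving gives a = (-1, 2, 4, 0).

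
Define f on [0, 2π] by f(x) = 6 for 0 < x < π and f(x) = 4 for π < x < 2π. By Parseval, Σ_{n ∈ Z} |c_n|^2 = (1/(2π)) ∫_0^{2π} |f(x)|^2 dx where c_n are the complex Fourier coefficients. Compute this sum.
Σ |c_n|^2 = 26

Parseval equates the L^2 energy of f (normalised by 1/(2π)) with the ℓ^2 sum of its Fourier coefficients: (1/(2π)) ∫_0^{2π} |f|^2 = Σ |c_n|^2.
Compute the left side: (1/(2π)) [∫_0^π 6^2 dx + ∫_π^{2π} 4^2 dx] = (1/(2π)) · (36π + 16π) = (36 + 16)/2 = 26.
So Σ_{n ∈ Z} |c_n|^2 = 26.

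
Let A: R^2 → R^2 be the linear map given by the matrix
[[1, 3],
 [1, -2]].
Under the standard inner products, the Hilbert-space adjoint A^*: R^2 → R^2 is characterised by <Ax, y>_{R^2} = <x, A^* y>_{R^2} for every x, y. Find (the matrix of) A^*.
A^* = A^T =
[[1, 1],
 [3, -2]]

For real matrices with standard dot products, the defining identity <Ax, y> = <x, A^* y> gives (Ax)^T y = x^T (A^*) y, i.e. x^T A^T y = x^T (A^*) y. Since this holds for all x, y, we must have A^* = A^T. Therefore
A^* =
[[1, 1],
 [3, -2]].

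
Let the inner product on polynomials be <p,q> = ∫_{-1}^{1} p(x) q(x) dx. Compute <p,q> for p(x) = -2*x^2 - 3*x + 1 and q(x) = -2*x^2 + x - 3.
<p,q> = -56/15

Expand the product: p(x)·q(x) = 4*x^4 + 4*x^3 + x^2 + 10*x - 3.
∫_{-1}^{1} of each monomial x^k gives [2/(k+1) if k even, 0 if k odd]. Integrating term-by-term (or equivalently evaluating the antiderivative F(x) = 4*x^5/5 + x^4 + x^3/3 + 5*x^2 - 3*x at the endpoints):
  F(1) − F(−1) = 62/15 − (118/15) = -56/15.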